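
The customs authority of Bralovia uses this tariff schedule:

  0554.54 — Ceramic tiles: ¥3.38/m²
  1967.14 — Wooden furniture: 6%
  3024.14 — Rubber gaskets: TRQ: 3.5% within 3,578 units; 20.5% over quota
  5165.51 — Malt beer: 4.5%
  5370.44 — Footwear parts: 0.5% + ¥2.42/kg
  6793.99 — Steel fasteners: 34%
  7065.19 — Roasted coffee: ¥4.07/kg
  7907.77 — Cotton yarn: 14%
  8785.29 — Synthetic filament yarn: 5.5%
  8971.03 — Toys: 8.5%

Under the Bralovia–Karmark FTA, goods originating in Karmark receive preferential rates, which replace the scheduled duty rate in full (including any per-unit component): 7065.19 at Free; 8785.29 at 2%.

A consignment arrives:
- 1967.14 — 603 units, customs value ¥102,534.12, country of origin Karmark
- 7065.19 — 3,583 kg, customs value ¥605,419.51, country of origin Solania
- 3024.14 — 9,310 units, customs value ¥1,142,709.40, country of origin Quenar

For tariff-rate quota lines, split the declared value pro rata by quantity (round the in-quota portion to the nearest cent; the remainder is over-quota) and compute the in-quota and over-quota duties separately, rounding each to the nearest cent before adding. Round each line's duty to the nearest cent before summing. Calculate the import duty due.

Line 1 (1967.14, Karmark, 603 units, ¥102,534.12):
Base rate for 1967.14 is 6%.
Origin Karmark is the FTA partner but 1967.14 is not on the preference list; base rate stands.
Duty = ¥102,534.12 × 6% = ¥6,152.05.
Line 2 (7065.19, Solania, 3,583 kg, ¥605,419.51):
Base rate for 7065.19 is ¥4.07/kg.
7065.19 has an FTA preferential rate, but origin Solania is not Karmark; base rate stands.
Duty = 3,583 × ¥4.07 = ¥14,582.81.
Line 3 (3024.14, Quenar, 9,310 units, ¥1,142,709.40):
Code 3024.14 is under a tariff-rate quota (threshold 3,578 units). In-quota: 3,578 units at 3.5%; over-quota: 5,732 units at 20.5%.
Pro-rata value split: in-quota = ¥1,142,709.40 × 3,578/9,310 = ¥439,163.72; over-quota = ¥1,142,709.40 − ¥439,163.72 = ¥703,545.68.
In-quota duty = ¥439,163.72 × 3.5% = ¥15,370.73. Over-quota duty = ¥703,545.68 × 20.5% = ¥144,226.86.
Line duty = ¥15,370.73 + ¥144,226.86 = ¥159,597.59.
Total = ¥6,152.05 + ¥14,582.81 + ¥159,597.59 = ¥180,332.45.

¥180,332.45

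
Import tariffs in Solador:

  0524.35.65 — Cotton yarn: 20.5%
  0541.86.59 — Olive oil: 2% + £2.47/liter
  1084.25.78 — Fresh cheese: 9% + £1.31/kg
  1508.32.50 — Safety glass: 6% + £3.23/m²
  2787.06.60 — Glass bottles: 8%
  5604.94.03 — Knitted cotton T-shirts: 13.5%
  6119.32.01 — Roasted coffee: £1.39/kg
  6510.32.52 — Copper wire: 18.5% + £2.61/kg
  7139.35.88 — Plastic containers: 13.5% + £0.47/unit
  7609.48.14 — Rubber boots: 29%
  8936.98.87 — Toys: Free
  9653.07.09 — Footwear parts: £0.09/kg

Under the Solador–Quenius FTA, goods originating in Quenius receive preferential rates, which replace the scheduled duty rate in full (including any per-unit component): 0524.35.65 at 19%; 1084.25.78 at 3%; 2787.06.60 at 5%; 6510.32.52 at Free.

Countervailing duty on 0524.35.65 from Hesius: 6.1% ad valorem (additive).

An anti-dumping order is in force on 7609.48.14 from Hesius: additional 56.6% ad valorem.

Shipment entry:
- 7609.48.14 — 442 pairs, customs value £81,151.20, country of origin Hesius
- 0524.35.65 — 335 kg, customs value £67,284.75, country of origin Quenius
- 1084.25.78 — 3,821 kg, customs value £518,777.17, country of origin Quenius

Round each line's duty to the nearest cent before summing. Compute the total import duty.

Line 1 (7609.48.14, Hesius, 442 pairs, £81,151.20):
Base rate for 7609.48.14 is 29%.
Additional duty on 7609.48.14 from Hesius: +56.6%. Applied ad valorem rate: 29% + 56.6% = 85.6%.
Duty = £81,151.20 × 85.6% = £69,465.43.
Line 2 (0524.35.65, Quenius, 335 kg, £67,284.75):
Base rate for 0524.35.65 is 20.5%.
Origin Quenius qualifies under the Solador–Quenius agreement and 0524.35.65 is covered: preferential rate 19% applies instead.
The additional-duty order on 0524.35.65 targets Hesius, not Quenius; it does not apply.
Duty = £67,284.75 × 19% = £12,784.10.
Line 3 (1084.25.78, Quenius, 3,821 kg, £518,777.17):
Base rate for 1084.25.78 is 9% + £1.31/kg.
Origin Quenius qualifies under the Solador–Quenius agreement and 1084.25.78 is covered: preferential rate 3% applies instead.
Duty = £518,777.17 × 3% = £15,563.32.
Total = £69,465.43 + £12,784.10 + £15,563.32 = £97,812.85.

£97,812.85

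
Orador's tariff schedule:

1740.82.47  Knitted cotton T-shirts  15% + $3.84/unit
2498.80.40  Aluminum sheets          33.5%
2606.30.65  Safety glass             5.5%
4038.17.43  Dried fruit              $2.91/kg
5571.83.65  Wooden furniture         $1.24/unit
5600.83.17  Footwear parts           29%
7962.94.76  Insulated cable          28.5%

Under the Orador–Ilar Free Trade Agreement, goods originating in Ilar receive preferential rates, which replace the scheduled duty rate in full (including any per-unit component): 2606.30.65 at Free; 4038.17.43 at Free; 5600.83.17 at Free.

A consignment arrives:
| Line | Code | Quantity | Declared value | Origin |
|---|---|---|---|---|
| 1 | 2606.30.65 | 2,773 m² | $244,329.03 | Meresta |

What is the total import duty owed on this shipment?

Line 1 (2606.30.65, Meresta, 2,773 m², $244,329.03):
Base rate for 2606.30.65 is 5.5%.
2606.30.65 has an FTA preferential rate, but origin Meresta is not Ilar; base rate stands.
Duty = $244,329.03 × 5.5% = $13,438.10.

$13,438.10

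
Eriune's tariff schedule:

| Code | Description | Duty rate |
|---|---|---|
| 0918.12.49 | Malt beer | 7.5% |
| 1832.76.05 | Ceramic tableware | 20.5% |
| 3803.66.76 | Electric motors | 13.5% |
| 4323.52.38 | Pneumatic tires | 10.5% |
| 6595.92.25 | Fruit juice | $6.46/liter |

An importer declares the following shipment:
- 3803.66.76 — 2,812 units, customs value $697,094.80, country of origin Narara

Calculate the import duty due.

$94,107.80

Line 1 (3803.66.76, Narara, 2,812 units, $697,094.80):
Base rate for 3803.66.76 is 13.5%.
Duty = $697,094.80 × 13.5% = $94,107.80.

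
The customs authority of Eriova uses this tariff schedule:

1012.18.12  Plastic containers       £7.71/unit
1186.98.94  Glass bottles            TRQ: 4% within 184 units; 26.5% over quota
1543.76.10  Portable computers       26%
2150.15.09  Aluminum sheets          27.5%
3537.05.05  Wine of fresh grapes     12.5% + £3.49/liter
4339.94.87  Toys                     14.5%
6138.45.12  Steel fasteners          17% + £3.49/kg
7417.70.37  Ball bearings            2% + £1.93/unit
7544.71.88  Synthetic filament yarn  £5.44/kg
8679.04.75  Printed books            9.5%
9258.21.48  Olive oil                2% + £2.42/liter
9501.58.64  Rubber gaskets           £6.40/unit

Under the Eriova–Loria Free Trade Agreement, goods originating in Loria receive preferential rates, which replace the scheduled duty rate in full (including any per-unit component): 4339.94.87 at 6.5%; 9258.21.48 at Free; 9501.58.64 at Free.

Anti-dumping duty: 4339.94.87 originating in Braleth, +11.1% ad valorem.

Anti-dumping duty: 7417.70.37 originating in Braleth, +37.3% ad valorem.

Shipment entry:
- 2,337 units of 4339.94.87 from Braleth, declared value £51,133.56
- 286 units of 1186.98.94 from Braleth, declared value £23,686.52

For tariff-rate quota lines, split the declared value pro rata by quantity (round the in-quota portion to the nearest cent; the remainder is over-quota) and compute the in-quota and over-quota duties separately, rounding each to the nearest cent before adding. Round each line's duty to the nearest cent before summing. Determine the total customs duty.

£15,938.37

Line 1 (4339.94.87, Braleth, 2,337 units, £51,133.56):
Base rate for 4339.94.87 is 14.5%.
4339.94.87 has an FTA preferential rate, but origin Braleth is not Loria; base rate stands.
Additional duty on 4339.94.87 from Braleth: +11.1%. Applied ad valorem rate: 14.5% + 11.1% = 25.6%.
Duty = £51,133.56 × 25.6% = £13,090.19.
Line 2 (1186.98.94, Braleth, 286 units, £23,686.52):
Code 1186.98.94 is under a tariff-rate quota (threshold 184 units). In-quota: 184 units at 4%; over-quota: 102 units at 26.5%.
Pro-rata value split: in-quota = £23,686.52 × 184/286 = £15,238.88; over-quota = £23,686.52 − £15,238.88 = £8,447.64.
In-quota duty = £15,238.88 × 4% = £609.56. Over-quota duty = £8,447.64 × 26.5% = £2,238.62.
Line duty = £609.56 + £2,238.62 = £2,848.18.
Total = £13,090.19 + £2,848.18 = £15,938.37.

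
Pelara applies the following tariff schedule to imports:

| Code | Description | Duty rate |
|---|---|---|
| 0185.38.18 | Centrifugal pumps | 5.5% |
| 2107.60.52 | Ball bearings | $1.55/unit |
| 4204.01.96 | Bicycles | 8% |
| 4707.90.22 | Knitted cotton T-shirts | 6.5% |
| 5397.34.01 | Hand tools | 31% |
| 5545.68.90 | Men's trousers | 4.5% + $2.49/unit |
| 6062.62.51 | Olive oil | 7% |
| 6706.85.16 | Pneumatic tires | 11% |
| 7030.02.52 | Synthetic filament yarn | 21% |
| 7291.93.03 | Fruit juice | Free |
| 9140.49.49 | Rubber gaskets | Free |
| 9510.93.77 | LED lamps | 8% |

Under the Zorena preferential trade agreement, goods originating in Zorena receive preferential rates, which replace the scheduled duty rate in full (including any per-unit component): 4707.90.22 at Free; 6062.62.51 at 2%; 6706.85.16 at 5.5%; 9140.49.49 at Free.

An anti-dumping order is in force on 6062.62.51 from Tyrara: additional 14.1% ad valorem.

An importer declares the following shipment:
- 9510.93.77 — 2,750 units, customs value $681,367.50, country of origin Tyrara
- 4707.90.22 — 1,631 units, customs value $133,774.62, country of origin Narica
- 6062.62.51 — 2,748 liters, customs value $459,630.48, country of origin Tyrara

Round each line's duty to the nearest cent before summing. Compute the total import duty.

$160,186.78

Line 1 (9510.93.77, Tyrara, 2,750 units, $681,367.50):
Base rate for 9510.93.77 is 8%.
Duty = $681,367.50 × 8% = $54,509.40.
Line 2 (4707.90.22, Narica, 1,631 units, $133,774.62):
Base rate for 4707.90.22 is 6.5%.
4707.90.22 has an FTA preferential rate, but origin Narica is not Zorena; base rate stands.
Duty = $133,774.62 × 6.5% = $8,695.35.
Line 3 (6062.62.51, Tyrara, 2,748 liters, $459,630.48):
Base rate for 6062.62.51 is 7%.
6062.62.51 has an FTA preferential rate, but origin Tyrara is not Zorena; base rate stands.
Additional duty on 6062.62.51 from Tyrara: +14.1%. Applied ad valorem rate: 7% + 14.1% = 21.1%.
Duty = $459,630.48 × 21.1% = $96,982.03.
Total = $54,509.40 + $8,695.35 + $96,982.03 = $160,186.78.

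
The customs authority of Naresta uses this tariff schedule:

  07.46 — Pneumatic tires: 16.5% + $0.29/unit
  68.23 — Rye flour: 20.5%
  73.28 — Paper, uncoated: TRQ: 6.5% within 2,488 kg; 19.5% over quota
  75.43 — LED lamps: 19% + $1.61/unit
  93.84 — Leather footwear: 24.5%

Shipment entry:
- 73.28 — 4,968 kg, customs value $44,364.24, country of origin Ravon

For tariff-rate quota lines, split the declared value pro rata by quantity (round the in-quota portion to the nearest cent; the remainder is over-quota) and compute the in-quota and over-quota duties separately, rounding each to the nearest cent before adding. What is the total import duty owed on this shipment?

$5,762.71

Line 1 (73.28, Ravon, 4,968 kg, $44,364.24):
Code 73.28 is under a tariff-rate quota (threshold 2,488 kg). In-quota: 2,488 kg at 6.5%; over-quota: 2,480 kg at 19.5%.
Pro-rata value split: in-quota = $44,364.24 × 2,488/4,968 = $22,217.84; over-quota = $44,364.24 − $22,217.84 = $22,146.40.
In-quota duty = $22,217.84 × 6.5% = $1,444.16. Over-quota duty = $22,146.40 × 19.5% = $4,318.55.
Line duty = $1,444.16 + $4,318.55 = $5,762.71.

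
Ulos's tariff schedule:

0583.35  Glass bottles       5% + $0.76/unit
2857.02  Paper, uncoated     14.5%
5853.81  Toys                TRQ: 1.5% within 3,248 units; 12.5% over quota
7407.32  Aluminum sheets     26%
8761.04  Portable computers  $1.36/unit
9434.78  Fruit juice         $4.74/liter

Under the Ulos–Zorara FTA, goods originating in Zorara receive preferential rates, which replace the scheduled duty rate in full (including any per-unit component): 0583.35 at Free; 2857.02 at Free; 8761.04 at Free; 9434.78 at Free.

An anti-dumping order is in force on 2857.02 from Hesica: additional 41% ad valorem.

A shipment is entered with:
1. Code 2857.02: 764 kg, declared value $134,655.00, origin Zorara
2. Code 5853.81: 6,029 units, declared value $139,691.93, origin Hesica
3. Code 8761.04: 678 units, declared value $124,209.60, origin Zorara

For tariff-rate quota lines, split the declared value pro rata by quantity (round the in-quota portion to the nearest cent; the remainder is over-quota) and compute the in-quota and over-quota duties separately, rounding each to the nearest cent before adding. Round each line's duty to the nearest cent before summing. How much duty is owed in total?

Line 1 (2857.02, Zorara, 764 kg, $134,655.00):
Base rate for 2857.02 is 14.5%.
Origin Zorara qualifies under the Ulos–Zorara agreement and 2857.02 is covered: preferential rate Free applies instead.
The additional-duty order on 2857.02 targets Hesica, not Zorara; it does not apply.
Duty = $134,655.00 × 0% = $0.00.
Line 2 (5853.81, Hesica, 6,029 units, $139,691.93):
Code 5853.81 is under a tariff-rate quota (threshold 3,248 units). In-quota: 3,248 units at 1.5%; over-quota: 2,781 units at 12.5%.
Pro-rata value split: in-quota = $139,691.93 × 3,248/6,029 = $75,256.16; over-quota = $139,691.93 − $75,256.16 = $64,435.77.
In-quota duty = $75,256.16 × 1.5% = $1,128.84. Over-quota duty = $64,435.77 × 12.5% = $8,054.47.
Line duty = $1,128.84 + $8,054.47 = $9,183.31.
Line 3 (8761.04, Zorara, 678 units, $124,209.60):
Base rate for 8761.04 is $1.36/unit.
Origin Zorara qualifies under the Ulos–Zorara agreement and 8761.04 is covered: preferential rate Free applies instead.
Duty = $124,209.60 × 0% = $0.00.
Total = $0.00 + $9,183.31 + $0.00 = $9,183.31.

$9,183.31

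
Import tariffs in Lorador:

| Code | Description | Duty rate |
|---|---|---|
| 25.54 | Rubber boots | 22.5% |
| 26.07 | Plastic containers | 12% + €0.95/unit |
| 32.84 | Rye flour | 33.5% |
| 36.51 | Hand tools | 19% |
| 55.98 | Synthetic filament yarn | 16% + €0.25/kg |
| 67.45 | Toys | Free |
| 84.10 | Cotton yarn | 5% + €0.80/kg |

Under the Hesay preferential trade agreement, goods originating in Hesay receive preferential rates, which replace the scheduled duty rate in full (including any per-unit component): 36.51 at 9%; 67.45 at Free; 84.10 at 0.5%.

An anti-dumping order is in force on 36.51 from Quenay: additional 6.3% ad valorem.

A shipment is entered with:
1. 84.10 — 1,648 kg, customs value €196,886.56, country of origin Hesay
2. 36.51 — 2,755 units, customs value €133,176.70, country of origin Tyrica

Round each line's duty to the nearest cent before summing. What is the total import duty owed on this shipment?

€26,288.00

Line 1 (84.10, Hesay, 1,648 kg, €196,886.56):
Base rate for 84.10 is 5% + €0.80/kg.
Origin Hesay qualifies under the Lorador–Hesay agreement and 84.10 is covered: preferential rate 0.5% applies instead.
Duty = €196,886.56 × 0.5% = €984.43.
Line 2 (36.51, Tyrica, 2,755 units, €133,176.70):
Base rate for 36.51 is 19%.
36.51 has an FTA preferential rate, but origin Tyrica is not Hesay; base rate stands.
The additional-duty order on 36.51 targets Quenay, not Tyrica; it does not apply.
Duty = €133,176.70 × 19% = €25,303.57.
Total = €984.43 + €25,303.57 = €26,288.00.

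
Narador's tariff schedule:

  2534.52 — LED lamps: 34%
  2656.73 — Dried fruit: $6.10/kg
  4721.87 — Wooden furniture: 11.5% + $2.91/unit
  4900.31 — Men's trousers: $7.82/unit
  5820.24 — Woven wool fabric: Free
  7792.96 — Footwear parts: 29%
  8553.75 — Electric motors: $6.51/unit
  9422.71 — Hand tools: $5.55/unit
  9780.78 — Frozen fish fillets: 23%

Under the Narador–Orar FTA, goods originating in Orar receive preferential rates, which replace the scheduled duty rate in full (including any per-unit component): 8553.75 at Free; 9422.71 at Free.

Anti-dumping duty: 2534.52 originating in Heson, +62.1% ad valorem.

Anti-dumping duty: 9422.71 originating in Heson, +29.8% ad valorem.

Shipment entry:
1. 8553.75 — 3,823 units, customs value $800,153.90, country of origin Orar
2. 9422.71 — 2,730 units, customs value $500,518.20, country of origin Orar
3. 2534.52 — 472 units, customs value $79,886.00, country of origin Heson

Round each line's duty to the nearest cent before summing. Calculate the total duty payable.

$76,770.45

Line 1 (8553.75, Orar, 3,823 units, $800,153.90):
Base rate for 8553.75 is $6.51/unit.
Origin Orar qualifies under the Narador–Orar agreement and 8553.75 is covered: preferential rate Free applies instead.
Duty = $800,153.90 × 0% = $0.00.
Line 2 (9422.71, Orar, 2,730 units, $500,518.20):
Base rate for 9422.71 is $5.55/unit.
Origin Orar qualifies under the Narador–Orar agreement and 9422.71 is covered: preferential rate Free applies instead.
The additional-duty order on 9422.71 targets Heson, not Orar; it does not apply.
Duty = $500,518.20 × 0% = $0.00.
Line 3 (2534.52, Heson, 472 units, $79,886.00):
Base rate for 2534.52 is 34%.
Additional duty on 2534.52 from Heson: +62.1%. Applied ad valorem rate: 34% + 62.1% = 96.1%.
Duty = $79,886.00 × 96.1% = $76,770.45.
Total = $0.00 + $0.00 + $76,770.45 = $76,770.45.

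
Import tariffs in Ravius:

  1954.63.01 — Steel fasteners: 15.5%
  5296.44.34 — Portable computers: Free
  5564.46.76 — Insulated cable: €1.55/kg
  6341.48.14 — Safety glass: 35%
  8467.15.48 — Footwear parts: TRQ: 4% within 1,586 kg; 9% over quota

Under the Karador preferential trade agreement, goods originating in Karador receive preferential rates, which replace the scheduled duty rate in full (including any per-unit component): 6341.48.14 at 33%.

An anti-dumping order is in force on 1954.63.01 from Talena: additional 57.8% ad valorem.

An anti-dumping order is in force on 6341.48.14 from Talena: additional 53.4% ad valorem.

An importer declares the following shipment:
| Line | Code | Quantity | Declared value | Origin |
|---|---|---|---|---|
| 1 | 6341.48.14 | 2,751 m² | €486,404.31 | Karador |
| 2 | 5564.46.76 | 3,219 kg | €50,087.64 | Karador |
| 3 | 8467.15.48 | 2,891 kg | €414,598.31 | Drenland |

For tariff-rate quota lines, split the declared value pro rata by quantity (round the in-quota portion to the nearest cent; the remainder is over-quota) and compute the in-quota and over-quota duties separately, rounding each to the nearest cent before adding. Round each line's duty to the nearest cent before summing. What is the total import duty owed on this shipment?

Line 1 (6341.48.14, Karador, 2,751 m², €486,404.31):
Base rate for 6341.48.14 is 35%.
Origin Karador qualifies under the Ravius–Karador agreement and 6341.48.14 is covered: preferential rate 33% applies instead.
The additional-duty order on 6341.48.14 targets Talena, not Karador; it does not apply.
Duty = €486,404.31 × 33% = €160,513.42.
Line 2 (5564.46.76, Karador, 3,219 kg, €50,087.64):
Base rate for 5564.46.76 is €1.55/kg.
Origin Karador is the FTA partner but 5564.46.76 is not on the preference list; base rate stands.
Duty = 3,219 × €1.55 = €4,989.45.
Line 3 (8467.15.48, Drenland, 2,891 kg, €414,598.31):
Code 8467.15.48 is under a tariff-rate quota (threshold 1,586 kg). In-quota: 1,586 kg at 4%; over-quota: 1,305 kg at 9%.
Pro-rata value split: in-quota = €414,598.31 × 1,586/2,891 = €227,448.26; over-quota = €414,598.31 − €227,448.26 = €187,150.05.
In-quota duty = €227,448.26 × 4% = €9,097.93. Over-quota duty = €187,150.05 × 9% = €16,843.50.
Line duty = €9,097.93 + €16,843.50 = €25,941.43.
Total = €160,513.42 + €4,989.45 + €25,941.43 = €191,444.30.

€191,444.30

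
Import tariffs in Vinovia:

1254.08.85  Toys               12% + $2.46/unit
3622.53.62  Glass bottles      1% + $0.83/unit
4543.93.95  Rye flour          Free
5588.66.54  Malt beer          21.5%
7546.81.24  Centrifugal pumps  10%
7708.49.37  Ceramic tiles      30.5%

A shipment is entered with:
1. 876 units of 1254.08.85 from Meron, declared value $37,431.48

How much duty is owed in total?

Line 1 (1254.08.85, Meron, 876 units, $37,431.48):
Base rate for 1254.08.85 is 12% + $2.46/unit.
Duty = $37,431.48 × 12% + 876 × $2.46 = $6,646.74.

$6,646.74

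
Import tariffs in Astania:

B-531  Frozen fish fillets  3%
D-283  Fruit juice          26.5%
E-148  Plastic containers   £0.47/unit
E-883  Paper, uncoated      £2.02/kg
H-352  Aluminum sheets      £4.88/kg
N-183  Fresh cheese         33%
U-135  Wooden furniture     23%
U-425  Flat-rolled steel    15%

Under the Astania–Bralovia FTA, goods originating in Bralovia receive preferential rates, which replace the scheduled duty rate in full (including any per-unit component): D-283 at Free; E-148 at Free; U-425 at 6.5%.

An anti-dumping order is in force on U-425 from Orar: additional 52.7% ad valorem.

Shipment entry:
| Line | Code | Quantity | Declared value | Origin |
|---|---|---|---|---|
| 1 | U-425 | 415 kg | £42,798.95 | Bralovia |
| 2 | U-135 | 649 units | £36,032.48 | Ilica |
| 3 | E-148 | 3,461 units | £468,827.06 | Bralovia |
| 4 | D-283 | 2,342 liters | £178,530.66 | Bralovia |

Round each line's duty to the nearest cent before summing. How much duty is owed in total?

Line 1 (U-425, Bralovia, 415 kg, £42,798.95):
Base rate for U-425 is 15%.
Origin Bralovia qualifies under the Astania–Bralovia agreement and U-425 is covered: preferential rate 6.5% applies instead.
The additional-duty order on U-425 targets Orar, not Bralovia; it does not apply.
Duty = £42,798.95 × 6.5% = £2,781.93.
Line 2 (U-135, Ilica, 649 units, £36,032.48):
Base rate for U-135 is 23%.
Duty = £36,032.48 × 23% = £8,287.47.
Line 3 (E-148, Bralovia, 3,461 units, £468,827.06):
Base rate for E-148 is £0.47/unit.
Origin Bralovia qualifies under the Astania–Bralovia agreement and E-148 is covered: preferential rate Free applies instead.
Duty = £468,827.06 × 0% = £0.00.
Line 4 (D-283, Bralovia, 2,342 liters, £178,530.66):
Base rate for D-283 is 26.5%.
Origin Bralovia qualifies under the Astania–Bralovia agreement and D-283 is covered: preferential rate Free applies instead.
Duty = £178,530.66 × 0% = £0.00.
Total = £2,781.93 + £8,287.47 + £0.00 + £0.00 = £11,069.40.

£11,069.40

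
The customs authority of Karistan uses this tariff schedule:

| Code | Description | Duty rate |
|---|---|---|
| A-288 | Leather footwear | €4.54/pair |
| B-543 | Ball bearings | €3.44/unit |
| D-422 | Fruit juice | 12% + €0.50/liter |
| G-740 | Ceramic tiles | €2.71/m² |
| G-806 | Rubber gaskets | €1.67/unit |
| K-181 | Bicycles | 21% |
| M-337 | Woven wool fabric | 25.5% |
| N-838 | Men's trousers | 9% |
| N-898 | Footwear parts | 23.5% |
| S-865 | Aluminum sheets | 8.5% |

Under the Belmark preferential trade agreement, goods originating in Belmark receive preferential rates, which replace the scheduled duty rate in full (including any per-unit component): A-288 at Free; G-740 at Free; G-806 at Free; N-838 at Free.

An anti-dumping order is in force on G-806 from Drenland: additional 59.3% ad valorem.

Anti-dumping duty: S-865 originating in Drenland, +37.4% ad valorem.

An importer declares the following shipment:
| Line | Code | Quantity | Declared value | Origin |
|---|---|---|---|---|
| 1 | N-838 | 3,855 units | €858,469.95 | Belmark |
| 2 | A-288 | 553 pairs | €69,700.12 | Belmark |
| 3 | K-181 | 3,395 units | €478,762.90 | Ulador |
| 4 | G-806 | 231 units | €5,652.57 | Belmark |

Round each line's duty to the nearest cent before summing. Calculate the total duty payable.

€100,540.21

Line 1 (N-838, Belmark, 3,855 units, €858,469.95):
Base rate for N-838 is 9%.
Origin Belmark qualifies under the Karistan–Belmark agreement and N-838 is covered: preferential rate Free applies instead.
Duty = €858,469.95 × 0% = €0.00.
Line 2 (A-288, Belmark, 553 pairs, €69,700.12):
Base rate for A-288 is €4.54/pair.
Origin Belmark qualifies under the Karistan–Belmark agreement and A-288 is covered: preferential rate Free applies instead.
Duty = €69,700.12 × 0% = €0.00.
Line 3 (K-181, Ulador, 3,395 units, €478,762.90):
Base rate for K-181 is 21%.
Duty = €478,762.90 × 21% = €100,540.21.
Line 4 (G-806, Belmark, 231 units, €5,652.57):
Base rate for G-806 is €1.67/unit.
Origin Belmark qualifies under the Karistan–Belmark agreement and G-806 is covered: preferential rate Free applies instead.
The additional-duty order on G-806 targets Drenland, not Belmark; it does not apply.
Duty = €5,652.57 × 0% = €0.00.
Total = €0.00 + €0.00 + €100,540.21 + €0.00 = €100,540.21.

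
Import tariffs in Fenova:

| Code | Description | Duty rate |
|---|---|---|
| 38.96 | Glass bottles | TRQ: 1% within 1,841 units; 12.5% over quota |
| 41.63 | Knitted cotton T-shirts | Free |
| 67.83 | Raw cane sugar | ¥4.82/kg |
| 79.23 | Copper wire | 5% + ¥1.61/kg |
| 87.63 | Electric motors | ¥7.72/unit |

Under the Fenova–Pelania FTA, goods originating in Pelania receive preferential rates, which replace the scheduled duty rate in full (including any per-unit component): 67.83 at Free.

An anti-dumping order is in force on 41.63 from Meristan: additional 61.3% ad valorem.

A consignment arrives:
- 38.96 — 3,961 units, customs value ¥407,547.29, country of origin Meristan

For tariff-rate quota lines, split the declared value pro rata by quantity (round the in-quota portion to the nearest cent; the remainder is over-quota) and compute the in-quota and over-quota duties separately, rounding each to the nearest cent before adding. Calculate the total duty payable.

Line 1 (38.96, Meristan, 3,961 units, ¥407,547.29):
Code 38.96 is under a tariff-rate quota (threshold 1,841 units). In-quota: 1,841 units at 1%; over-quota: 2,120 units at 12.5%.
Pro-rata value split: in-quota = ¥407,547.29 × 1,841/3,961 = ¥189,420.49; over-quota = ¥407,547.29 − ¥189,420.49 = ¥218,126.80.
In-quota duty = ¥189,420.49 × 1% = ¥1,894.20. Over-quota duty = ¥218,126.80 × 12.5% = ¥27,265.85.
Line duty = ¥1,894.20 + ¥27,265.85 = ¥29,160.05.

¥29,160.05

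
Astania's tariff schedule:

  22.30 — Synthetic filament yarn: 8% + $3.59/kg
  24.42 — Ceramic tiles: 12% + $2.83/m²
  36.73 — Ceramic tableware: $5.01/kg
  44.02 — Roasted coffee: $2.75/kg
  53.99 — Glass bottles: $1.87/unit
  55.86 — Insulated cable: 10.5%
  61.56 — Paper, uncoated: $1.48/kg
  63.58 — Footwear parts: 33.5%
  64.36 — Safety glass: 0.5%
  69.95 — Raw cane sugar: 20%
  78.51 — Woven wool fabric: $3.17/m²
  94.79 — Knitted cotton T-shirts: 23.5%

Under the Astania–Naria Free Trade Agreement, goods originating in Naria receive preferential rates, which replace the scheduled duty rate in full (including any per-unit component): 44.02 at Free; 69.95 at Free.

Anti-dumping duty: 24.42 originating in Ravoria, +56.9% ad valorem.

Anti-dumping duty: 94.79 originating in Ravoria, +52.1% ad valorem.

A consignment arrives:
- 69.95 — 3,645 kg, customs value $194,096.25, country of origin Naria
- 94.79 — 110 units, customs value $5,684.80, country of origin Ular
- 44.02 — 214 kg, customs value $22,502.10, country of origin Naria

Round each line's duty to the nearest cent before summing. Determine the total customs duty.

$1,335.93

Line 1 (69.95, Naria, 3,645 kg, $194,096.25):
Base rate for 69.95 is 20%.
Origin Naria qualifies under the Astania–Naria agreement and 69.95 is covered: preferential rate Free applies instead.
Duty = $194,096.25 × 0% = $0.00.
Line 2 (94.79, Ular, 110 units, $5,684.80):
Base rate for 94.79 is 23.5%.
The additional-duty order on 94.79 targets Ravoria, not Ular; it does not apply.
Duty = $5,684.80 × 23.5% = $1,335.93.
Line 3 (44.02, Naria, 214 kg, $22,502.10):
Base rate for 44.02 is $2.75/kg.
Origin Naria qualifies under the Astania–Naria agreement and 44.02 is covered: preferential rate Free applies instead.
Duty = $22,502.10 × 0% = $0.00.
Total = $0.00 + $1,335.93 + $0.00 = $1,335.93.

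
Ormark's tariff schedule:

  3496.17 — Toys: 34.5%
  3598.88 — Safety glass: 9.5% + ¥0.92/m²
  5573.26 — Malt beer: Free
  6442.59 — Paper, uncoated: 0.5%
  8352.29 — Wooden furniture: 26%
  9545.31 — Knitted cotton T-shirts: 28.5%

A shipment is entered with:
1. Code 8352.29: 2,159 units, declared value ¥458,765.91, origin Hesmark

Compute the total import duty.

Line 1 (8352.29, Hesmark, 2,159 units, ¥458,765.91):
Base rate for 8352.29 is 26%.
Duty = ¥458,765.91 × 26% = ¥119,279.14.

¥119,279.14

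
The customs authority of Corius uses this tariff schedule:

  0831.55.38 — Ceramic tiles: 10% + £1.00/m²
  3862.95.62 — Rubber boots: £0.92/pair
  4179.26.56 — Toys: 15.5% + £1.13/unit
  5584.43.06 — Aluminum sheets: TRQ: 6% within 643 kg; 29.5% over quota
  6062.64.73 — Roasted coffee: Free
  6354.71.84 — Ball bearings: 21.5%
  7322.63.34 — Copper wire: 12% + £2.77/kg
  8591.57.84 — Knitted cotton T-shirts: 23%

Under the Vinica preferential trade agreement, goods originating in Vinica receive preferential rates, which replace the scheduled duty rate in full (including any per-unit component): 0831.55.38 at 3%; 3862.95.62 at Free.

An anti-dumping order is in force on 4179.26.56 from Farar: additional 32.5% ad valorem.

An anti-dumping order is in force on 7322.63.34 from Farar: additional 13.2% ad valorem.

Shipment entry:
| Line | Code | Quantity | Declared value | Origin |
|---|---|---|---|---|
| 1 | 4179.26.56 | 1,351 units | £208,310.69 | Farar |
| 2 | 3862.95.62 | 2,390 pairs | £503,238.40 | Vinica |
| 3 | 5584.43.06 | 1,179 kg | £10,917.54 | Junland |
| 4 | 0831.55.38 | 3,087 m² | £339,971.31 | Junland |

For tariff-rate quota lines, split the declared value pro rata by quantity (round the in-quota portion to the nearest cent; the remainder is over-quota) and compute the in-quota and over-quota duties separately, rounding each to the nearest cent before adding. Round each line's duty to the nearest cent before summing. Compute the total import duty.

£140,421.33

Line 1 (4179.26.56, Farar, 1,351 units, £208,310.69):
Base rate for 4179.26.56 is 15.5% + £1.13/unit.
Additional duty on 4179.26.56 from Farar: +32.5%. Applied ad valorem rate: 15.5% + 32.5% = 48%.
Duty = £208,310.69 × 48% + 1,351 × £1.13 = £101,515.76.
Line 2 (3862.95.62, Vinica, 2,390 pairs, £503,238.40):
Base rate for 3862.95.62 is £0.92/pair.
Origin Vinica qualifies under the Corius–Vinica agreement and 3862.95.62 is covered: preferential rate Free applies instead.
Duty = £503,238.40 × 0% = £0.00.
Line 3 (5584.43.06, Junland, 1,179 kg, £10,917.54):
Code 5584.43.06 is under a tariff-rate quota (threshold 643 kg). In-quota: 643 kg at 6%; over-quota: 536 kg at 29.5%.
Pro-rata value split: in-quota = £10,917.54 × 643/1,179 = £5,954.18; over-quota = £10,917.54 − £5,954.18 = £4,963.36.
In-quota duty = £5,954.18 × 6% = £357.25. Over-quota duty = £4,963.36 × 29.5% = £1,464.19.
Line duty = £357.25 + £1,464.19 = £1,821.44.
Line 4 (0831.55.38, Junland, 3,087 m², £339,971.31):
Base rate for 0831.55.38 is 10% + £1.00/m².
0831.55.38 has an FTA preferential rate, but origin Junland is not Vinica; base rate stands.
Duty = £339,971.31 × 10% + 3,087 × £1.00 = £37,084.13.
Total = £101,515.76 + £0.00 + £1,821.44 + £37,084.13 = £140,421.33.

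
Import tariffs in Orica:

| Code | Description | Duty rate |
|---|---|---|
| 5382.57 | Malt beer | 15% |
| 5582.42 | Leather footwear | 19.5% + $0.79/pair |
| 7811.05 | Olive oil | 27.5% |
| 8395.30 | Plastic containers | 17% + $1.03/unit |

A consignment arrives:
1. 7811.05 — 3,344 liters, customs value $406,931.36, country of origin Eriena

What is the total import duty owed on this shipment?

Line 1 (7811.05, Eriena, 3,344 liters, $406,931.36):
Base rate for 7811.05 is 27.5%.
Duty = $406,931.36 × 27.5% = $111,906.12.

$111,906.12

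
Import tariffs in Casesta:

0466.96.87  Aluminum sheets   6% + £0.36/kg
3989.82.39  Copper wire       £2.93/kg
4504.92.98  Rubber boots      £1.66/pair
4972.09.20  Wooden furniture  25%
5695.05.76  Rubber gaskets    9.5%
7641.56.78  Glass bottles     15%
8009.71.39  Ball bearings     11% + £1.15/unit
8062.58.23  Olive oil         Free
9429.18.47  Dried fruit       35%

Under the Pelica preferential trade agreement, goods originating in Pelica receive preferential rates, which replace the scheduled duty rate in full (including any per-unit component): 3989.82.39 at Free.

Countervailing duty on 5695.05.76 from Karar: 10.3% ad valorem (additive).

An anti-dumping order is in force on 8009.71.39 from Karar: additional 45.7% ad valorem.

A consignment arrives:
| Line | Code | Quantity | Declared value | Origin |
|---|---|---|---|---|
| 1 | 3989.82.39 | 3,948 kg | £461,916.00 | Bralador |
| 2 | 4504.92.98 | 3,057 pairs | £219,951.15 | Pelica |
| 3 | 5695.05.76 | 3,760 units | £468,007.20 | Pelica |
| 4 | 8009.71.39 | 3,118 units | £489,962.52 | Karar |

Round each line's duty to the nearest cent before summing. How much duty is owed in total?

£342,497.39

Line 1 (3989.82.39, Bralador, 3,948 kg, £461,916.00):
Base rate for 3989.82.39 is £2.93/kg.
3989.82.39 has an FTA preferential rate, but origin Bralador is not Pelica; base rate stands.
Duty = 3,948 × £2.93 = £11,567.64.
Line 2 (4504.92.98, Pelica, 3,057 pairs, £219,951.15):
Base rate for 4504.92.98 is £1.66/pair.
Origin Pelica is the FTA partner but 4504.92.98 is not on the preference list; base rate stands.
Duty = 3,057 × £1.66 = £5,074.62.
Line 3 (5695.05.76, Pelica, 3,760 units, £468,007.20):
Base rate for 5695.05.76 is 9.5%.
Origin Pelica is the FTA partner but 5695.05.76 is not on the preference list; base rate stands.
The additional-duty order on 5695.05.76 targets Karar, not Pelica; it does not apply.
Duty = £468,007.20 × 9.5% = £44,460.68.
Line 4 (8009.71.39, Karar, 3,118 units, £489,962.52):
Base rate for 8009.71.39 is 11% + £1.15/unit.
Additional duty on 8009.71.39 from Karar: +45.7%. Applied ad valorem rate: 11% + 45.7% = 56.7%.
Duty = £489,962.52 × 56.7% + 3,118 × £1.15 = £281,394.45.
Total = £11,567.64 + £5,074.62 + £44,460.68 + £281,394.45 = £342,497.39.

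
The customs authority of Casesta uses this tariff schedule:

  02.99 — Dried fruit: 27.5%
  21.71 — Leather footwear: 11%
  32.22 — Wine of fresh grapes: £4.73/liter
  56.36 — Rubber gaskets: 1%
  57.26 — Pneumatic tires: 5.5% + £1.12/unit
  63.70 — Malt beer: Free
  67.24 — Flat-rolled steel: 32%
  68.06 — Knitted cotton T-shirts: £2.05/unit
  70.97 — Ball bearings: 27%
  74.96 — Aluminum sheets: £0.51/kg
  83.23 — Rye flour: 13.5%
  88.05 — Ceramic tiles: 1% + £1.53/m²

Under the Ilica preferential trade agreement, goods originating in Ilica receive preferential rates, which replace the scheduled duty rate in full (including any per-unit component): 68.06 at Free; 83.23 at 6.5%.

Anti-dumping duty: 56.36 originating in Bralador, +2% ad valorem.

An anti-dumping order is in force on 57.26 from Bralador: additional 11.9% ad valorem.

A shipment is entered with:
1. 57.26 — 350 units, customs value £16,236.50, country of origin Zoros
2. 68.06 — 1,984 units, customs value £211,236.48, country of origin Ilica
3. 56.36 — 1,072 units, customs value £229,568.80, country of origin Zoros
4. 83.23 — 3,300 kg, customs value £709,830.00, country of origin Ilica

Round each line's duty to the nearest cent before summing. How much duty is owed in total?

£49,719.65

Line 1 (57.26, Zoros, 350 units, £16,236.50):
Base rate for 57.26 is 5.5% + £1.12/unit.
The additional-duty order on 57.26 targets Bralador, not Zoros; it does not apply.
Duty = £16,236.50 × 5.5% + 350 × £1.12 = £1,285.01.
Line 2 (68.06, Ilica, 1,984 units, £211,236.48):
Base rate for 68.06 is £2.05/unit.
Origin Ilica qualifies under the Casesta–Ilica agreement and 68.06 is covered: preferential rate Free applies instead.
Duty = £211,236.48 × 0% = £0.00.
Line 3 (56.36, Zoros, 1,072 units, £229,568.80):
Base rate for 56.36 is 1%.
The additional-duty order on 56.36 targets Bralador, not Zoros; it does not apply.
Duty = £229,568.80 × 1% = £2,295.69.
Line 4 (83.23, Ilica, 3,300 kg, £709,830.00):
Base rate for 83.23 is 13.5%.
Origin Ilica qualifies under the Casesta–Ilica agreement and 83.23 is covered: preferential rate 6.5% applies instead.
Duty = £709,830.00 × 6.5% = £46,138.95.
Total = £1,285.01 + £0.00 + £2,295.69 + £46,138.95 = £49,719.65.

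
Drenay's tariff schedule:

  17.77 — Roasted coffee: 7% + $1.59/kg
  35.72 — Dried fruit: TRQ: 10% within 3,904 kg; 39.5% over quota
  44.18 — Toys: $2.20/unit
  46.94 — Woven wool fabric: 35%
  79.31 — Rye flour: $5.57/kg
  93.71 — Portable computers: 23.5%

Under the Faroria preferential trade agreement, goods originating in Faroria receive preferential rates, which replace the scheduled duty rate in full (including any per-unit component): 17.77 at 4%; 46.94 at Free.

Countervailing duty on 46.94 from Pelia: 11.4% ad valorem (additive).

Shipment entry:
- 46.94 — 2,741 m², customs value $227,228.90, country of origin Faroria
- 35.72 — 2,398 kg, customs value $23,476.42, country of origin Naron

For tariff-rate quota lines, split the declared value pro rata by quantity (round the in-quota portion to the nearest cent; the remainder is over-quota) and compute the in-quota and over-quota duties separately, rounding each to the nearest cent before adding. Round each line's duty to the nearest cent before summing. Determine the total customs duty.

Line 1 (46.94, Faroria, 2,741 m², $227,228.90):
Base rate for 46.94 is 35%.
Origin Faroria qualifies under the Drenay–Faroria agreement and 46.94 is covered: preferential rate Free applies instead.
The additional-duty order on 46.94 targets Pelia, not Faroria; it does not apply.
Duty = $227,228.90 × 0% = $0.00.
Line 2 (35.72, Naron, 2,398 kg, $23,476.42):
Code 35.72 is under a tariff-rate quota (threshold 3,904 kg). Quantity 2,398 kg is within the quota, so the in-quota rate 10% applies to the full value.
Duty = $23,476.42 × 10% = $2,347.64.
Total = $0.00 + $2,347.64 = $2,347.64.

$2,347.64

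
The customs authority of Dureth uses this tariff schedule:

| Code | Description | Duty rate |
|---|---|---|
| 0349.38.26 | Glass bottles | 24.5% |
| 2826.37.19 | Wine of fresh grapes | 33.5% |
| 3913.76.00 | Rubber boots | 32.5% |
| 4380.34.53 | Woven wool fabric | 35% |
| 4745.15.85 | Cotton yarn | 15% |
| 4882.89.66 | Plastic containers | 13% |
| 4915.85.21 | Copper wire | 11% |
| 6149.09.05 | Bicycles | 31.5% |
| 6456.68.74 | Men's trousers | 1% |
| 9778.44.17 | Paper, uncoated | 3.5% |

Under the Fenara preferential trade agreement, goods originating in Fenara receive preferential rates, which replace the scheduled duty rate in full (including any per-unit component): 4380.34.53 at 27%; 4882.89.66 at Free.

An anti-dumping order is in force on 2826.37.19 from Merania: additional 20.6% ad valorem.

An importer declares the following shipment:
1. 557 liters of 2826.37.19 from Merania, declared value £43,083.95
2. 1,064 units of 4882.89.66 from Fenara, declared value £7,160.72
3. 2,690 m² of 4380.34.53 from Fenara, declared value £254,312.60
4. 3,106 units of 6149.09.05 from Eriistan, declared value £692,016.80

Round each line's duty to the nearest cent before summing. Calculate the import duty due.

£309,958.11

Line 1 (2826.37.19, Merania, 557 liters, £43,083.95):
Base rate for 2826.37.19 is 33.5%.
Additional duty on 2826.37.19 from Merania: +20.6%. Applied ad valorem rate: 33.5% + 20.6% = 54.1%.
Duty = £43,083.95 × 54.1% = £23,308.42.
Line 2 (4882.89.66, Fenara, 1,064 units, £7,160.72):
Base rate for 4882.89.66 is 13%.
Origin Fenara qualifies under the Dureth–Fenara agreement and 4882.89.66 is covered: preferential rate Free applies instead.
Duty = £7,160.72 × 0% = £0.00.
Line 3 (4380.34.53, Fenara, 2,690 m², £254,312.60):
Base rate for 4380.34.53 is 35%.
Origin Fenara qualifies under the Dureth–Fenara agreement and 4380.34.53 is covered: preferential rate 27% applies instead.
Duty = £254,312.60 × 27% = £68,664.40.
Line 4 (6149.09.05, Eriistan, 3,106 units, £692,016.80):
Base rate for 6149.09.05 is 31.5%.
Duty = £692,016.80 × 31.5% = £217,985.29.
Total = £23,308.42 + £0.00 + £68,664.40 + £217,985.29 = £309,958.11.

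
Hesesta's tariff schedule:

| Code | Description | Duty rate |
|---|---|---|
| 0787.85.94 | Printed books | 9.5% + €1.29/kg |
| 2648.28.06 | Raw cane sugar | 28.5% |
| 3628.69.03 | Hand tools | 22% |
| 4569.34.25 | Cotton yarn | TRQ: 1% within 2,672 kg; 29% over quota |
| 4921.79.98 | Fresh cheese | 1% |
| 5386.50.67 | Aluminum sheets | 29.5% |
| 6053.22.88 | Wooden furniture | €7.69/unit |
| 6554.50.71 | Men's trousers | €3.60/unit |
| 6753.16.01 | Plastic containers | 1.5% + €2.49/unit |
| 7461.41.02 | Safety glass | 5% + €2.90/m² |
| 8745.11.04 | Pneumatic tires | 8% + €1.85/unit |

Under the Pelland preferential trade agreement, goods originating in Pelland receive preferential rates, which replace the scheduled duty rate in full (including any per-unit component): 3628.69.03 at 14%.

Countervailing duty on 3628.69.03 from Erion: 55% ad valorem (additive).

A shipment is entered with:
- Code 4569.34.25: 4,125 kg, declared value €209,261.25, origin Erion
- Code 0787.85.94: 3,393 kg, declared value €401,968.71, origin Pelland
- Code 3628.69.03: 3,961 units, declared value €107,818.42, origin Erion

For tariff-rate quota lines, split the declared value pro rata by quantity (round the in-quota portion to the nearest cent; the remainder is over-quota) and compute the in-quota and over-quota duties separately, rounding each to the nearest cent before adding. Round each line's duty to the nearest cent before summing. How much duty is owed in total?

€148,315.79

Line 1 (4569.34.25, Erion, 4,125 kg, €209,261.25):
Code 4569.34.25 is under a tariff-rate quota (threshold 2,672 kg). In-quota: 2,672 kg at 1%; over-quota: 1,453 kg at 29%.
Pro-rata value split: in-quota = €209,261.25 × 2,672/4,125 = €135,550.56; over-quota = €209,261.25 − €135,550.56 = €73,710.69.
In-quota duty = €135,550.56 × 1% = €1,355.51. Over-quota duty = €73,710.69 × 29% = €21,376.10.
Line duty = €1,355.51 + €21,376.10 = €22,731.61.
Line 2 (0787.85.94, Pelland, 3,393 kg, €401,968.71):
Base rate for 0787.85.94 is 9.5% + €1.29/kg.
Origin Pelland is the FTA partner but 0787.85.94 is not on the preference list; base rate stands.
Duty = €401,968.71 × 9.5% + 3,393 × €1.29 = €42,564.00.
Line 3 (3628.69.03, Erion, 3,961 units, €107,818.42):
Base rate for 3628.69.03 is 22%.
3628.69.03 has an FTA preferential rate, but origin Erion is not Pelland; base rate stands.
Additional duty on 3628.69.03 from Erion: +55%. Applied ad valorem rate: 22% + 55% = 77%.
Duty = €107,818.42 × 77% = €83,020.18.
Total = €22,731.61 + €42,564.00 + €83,020.18 = €148,315.79.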